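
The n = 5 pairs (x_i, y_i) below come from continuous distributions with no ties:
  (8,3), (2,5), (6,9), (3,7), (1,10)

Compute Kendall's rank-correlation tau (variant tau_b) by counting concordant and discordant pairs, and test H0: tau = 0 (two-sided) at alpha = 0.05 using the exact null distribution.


Step 1: Enumerate the 10 unordered pairs (i,j) with i<j and classify each by sign(x_j-x_i) * sign(y_j-y_i).
  (1,2):dx=-6,dy=+2->D; (1,3):dx=-2,dy=+6->D; (1,4):dx=-5,dy=+4->D; (1,5):dx=-7,dy=+7->D
  (2,3):dx=+4,dy=+4->C; (2,4):dx=+1,dy=+2->C; (2,5):dx=-1,dy=+5->D; (3,4):dx=-3,dy=-2->C
  (3,5):dx=-5,dy=+1->D; (4,5):dx=-2,dy=+3->D
Step 2: C = 3, D = 7, total pairs = 10.
Step 3: tau = (C - D)/(n(n-1)/2) = (3 - 7)/10 = -0.400000.
Step 4: Exact two-sided p-value (enumerate n! = 120 permutations of y under H0): p = 0.483333.
Step 5: alpha = 0.05. fail to reject H0.

tau_b = -0.4000 (C=3, D=7), p = 0.483333, fail to reject H0.


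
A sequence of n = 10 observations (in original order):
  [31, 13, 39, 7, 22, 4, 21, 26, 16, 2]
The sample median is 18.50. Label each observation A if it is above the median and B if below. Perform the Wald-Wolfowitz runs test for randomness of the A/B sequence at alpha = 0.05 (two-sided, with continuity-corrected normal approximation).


Step 1: Compute median = 18.50; label A = above, B = below.
Labels in order: ABABABAABB  (n_A = 5, n_B = 5)
Step 2: Count runs R = 8.
Step 3: Under H0 (random ordering), E[R] = 2*n_A*n_B/(n_A+n_B) + 1 = 2*5*5/10 + 1 = 6.0000.
        Var[R] = 2*n_A*n_B*(2*n_A*n_B - n_A - n_B) / ((n_A+n_B)^2 * (n_A+n_B-1)) = 2000/900 = 2.2222.
        SD[R] = 1.4907.
Step 4: Continuity-corrected z = (R - 0.5 - E[R]) / SD[R] = (8 - 0.5 - 6.0000) / 1.4907 = 1.0062.
Step 5: Two-sided p-value via normal approximation = 2*(1 - Phi(|z|)) = 0.314305.
Step 6: alpha = 0.05. fail to reject H0.

R = 8, z = 1.0062, p = 0.314305, fail to reject H0.


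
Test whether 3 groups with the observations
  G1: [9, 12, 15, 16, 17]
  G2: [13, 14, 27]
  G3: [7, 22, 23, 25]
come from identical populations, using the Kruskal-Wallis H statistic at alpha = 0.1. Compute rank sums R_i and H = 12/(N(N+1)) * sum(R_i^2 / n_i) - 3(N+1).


Step 1: Combine all N = 12 observations and assign midranks.
sorted (value, group, rank): (7,G3,1), (9,G1,2), (12,G1,3), (13,G2,4), (14,G2,5), (15,G1,6), (16,G1,7), (17,G1,8), (22,G3,9), (23,G3,10), (25,G3,11), (27,G2,12)
Step 2: Sum ranks within each group.
R_1 = 26 (n_1 = 5)
R_2 = 21 (n_2 = 3)
R_3 = 31 (n_3 = 4)
Step 3: H = 12/(N(N+1)) * sum(R_i^2/n_i) - 3(N+1)
     = 12/(12*13) * (26^2/5 + 21^2/3 + 31^2/4) - 3*13
     = 0.076923 * 522.45 - 39
     = 1.188462.
Step 4: No ties, so H is used without correction.
Step 5: Under H0, H ~ chi^2(2); p-value = 0.551987.
Step 6: alpha = 0.1. fail to reject H0.

H = 1.1885, df = 2, p = 0.551987, fail to reject H0.


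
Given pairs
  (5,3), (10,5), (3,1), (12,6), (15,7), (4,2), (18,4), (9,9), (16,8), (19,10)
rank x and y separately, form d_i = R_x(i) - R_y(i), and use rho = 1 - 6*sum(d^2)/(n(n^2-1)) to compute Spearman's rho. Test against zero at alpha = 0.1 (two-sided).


Step 1: Rank x and y separately (midranks; no ties here).
rank(x): 5->3, 10->5, 3->1, 12->6, 15->7, 4->2, 18->9, 9->4, 16->8, 19->10
rank(y): 3->3, 5->5, 1->1, 6->6, 7->7, 2->2, 4->4, 9->9, 8->8, 10->10
Step 2: d_i = R_x(i) - R_y(i); compute d_i^2.
  (3-3)^2=0, (5-5)^2=0, (1-1)^2=0, (6-6)^2=0, (7-7)^2=0, (2-2)^2=0, (9-4)^2=25, (4-9)^2=25, (8-8)^2=0, (10-10)^2=0
sum(d^2) = 50.
Step 3: rho = 1 - 6*50 / (10*(10^2 - 1)) = 1 - 300/990 = 0.696970.
Step 4: Under H0, t = rho * sqrt((n-2)/(1-rho^2)) = 2.7490 ~ t(8).
Step 5: Two-sided p-value from the t-distribution with 8 df = 0.025097.
Step 6: alpha = 0.1. reject H0.

rho = 0.6970, p = 0.025097, reject H0 at alpha = 0.1.


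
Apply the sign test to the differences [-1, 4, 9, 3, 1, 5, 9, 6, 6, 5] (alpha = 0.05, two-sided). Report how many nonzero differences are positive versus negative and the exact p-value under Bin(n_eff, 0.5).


Step 1: Discard zero differences. Original n = 10; n_eff = number of nonzero differences = 10.
Nonzero differences (with sign): -1, +4, +9, +3, +1, +5, +9, +6, +6, +5
Step 2: Count signs: positive = 9, negative = 1.
Step 3: Under H0: P(positive) = 0.5, so the number of positives S ~ Bin(10, 0.5).
Step 4: Two-sided exact p-value = sum of Bin(10,0.5) probabilities at or below the observed probability = 0.021484.
Step 5: alpha = 0.05. reject H0.

n_eff = 10, pos = 9, neg = 1, p = 0.021484, reject H0.


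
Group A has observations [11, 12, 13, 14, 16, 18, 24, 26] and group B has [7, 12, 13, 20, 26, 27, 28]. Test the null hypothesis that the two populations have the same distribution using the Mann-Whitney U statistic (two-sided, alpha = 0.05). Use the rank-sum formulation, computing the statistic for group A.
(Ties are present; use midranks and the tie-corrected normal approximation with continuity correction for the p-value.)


Step 1: Combine and sort all 15 observations; assign midranks.
sorted (value, group): (7,Y), (11,X), (12,X), (12,Y), (13,X), (13,Y), (14,X), (16,X), (18,X), (20,Y), (24,X), (26,X), (26,Y), (27,Y), (28,Y)
ranks: 7->1, 11->2, 12->3.5, 12->3.5, 13->5.5, 13->5.5, 14->7, 16->8, 18->9, 20->10, 24->11, 26->12.5, 26->12.5, 27->14, 28->15
Step 2: Rank sum for X: R1 = 2 + 3.5 + 5.5 + 7 + 8 + 9 + 11 + 12.5 = 58.5.
Step 3: U_X = R1 - n1(n1+1)/2 = 58.5 - 8*9/2 = 58.5 - 36 = 22.5.
       U_Y = n1*n2 - U_X = 56 - 22.5 = 33.5.
Step 4: Ties are present, so use the tie-corrected normal approximation (with continuity correction) for the p-value.
Step 5: p-value = 0.561784; compare to alpha = 0.05. fail to reject H0.

U_X = 22.5, p = 0.561784, fail to reject H0 at alpha = 0.05.


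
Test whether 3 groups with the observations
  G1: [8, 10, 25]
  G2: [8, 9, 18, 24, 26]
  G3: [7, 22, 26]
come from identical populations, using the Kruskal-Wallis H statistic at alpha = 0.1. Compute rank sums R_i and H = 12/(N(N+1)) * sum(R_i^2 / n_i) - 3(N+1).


Step 1: Combine all N = 11 observations and assign midranks.
sorted (value, group, rank): (7,G3,1), (8,G1,2.5), (8,G2,2.5), (9,G2,4), (10,G1,5), (18,G2,6), (22,G3,7), (24,G2,8), (25,G1,9), (26,G2,10.5), (26,G3,10.5)
Step 2: Sum ranks within each group.
R_1 = 16.5 (n_1 = 3)
R_2 = 31 (n_2 = 5)
R_3 = 18.5 (n_3 = 3)
Step 3: H = 12/(N(N+1)) * sum(R_i^2/n_i) - 3(N+1)
     = 12/(11*12) * (16.5^2/3 + 31^2/5 + 18.5^2/3) - 3*12
     = 0.090909 * 397.033 - 36
     = 0.093939.
Step 4: Ties present; correction factor C = 1 - 12/(11^3 - 11) = 0.990909. Corrected H = 0.093939 / 0.990909 = 0.094801.
Step 5: Under H0, H ~ chi^2(2); p-value = 0.953705.
Step 6: alpha = 0.1. fail to reject H0.

H = 0.0948, df = 2, p = 0.953705, fail to reject H0.


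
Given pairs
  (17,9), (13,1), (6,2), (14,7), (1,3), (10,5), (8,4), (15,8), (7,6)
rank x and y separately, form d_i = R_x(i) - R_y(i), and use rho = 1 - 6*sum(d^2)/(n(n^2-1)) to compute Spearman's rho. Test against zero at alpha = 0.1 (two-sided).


Step 1: Rank x and y separately (midranks; no ties here).
rank(x): 17->9, 13->6, 6->2, 14->7, 1->1, 10->5, 8->4, 15->8, 7->3
rank(y): 9->9, 1->1, 2->2, 7->7, 3->3, 5->5, 4->4, 8->8, 6->6
Step 2: d_i = R_x(i) - R_y(i); compute d_i^2.
  (9-9)^2=0, (6-1)^2=25, (2-2)^2=0, (7-7)^2=0, (1-3)^2=4, (5-5)^2=0, (4-4)^2=0, (8-8)^2=0, (3-6)^2=9
sum(d^2) = 38.
Step 3: rho = 1 - 6*38 / (9*(9^2 - 1)) = 1 - 228/720 = 0.683333.
Step 4: Under H0, t = rho * sqrt((n-2)/(1-rho^2)) = 2.4763 ~ t(7).
Step 5: Two-sided p-value from the t-distribution with 7 df = 0.042442.
Step 6: alpha = 0.1. reject H0.

rho = 0.6833, p = 0.042442, reject H0 at alpha = 0.1.


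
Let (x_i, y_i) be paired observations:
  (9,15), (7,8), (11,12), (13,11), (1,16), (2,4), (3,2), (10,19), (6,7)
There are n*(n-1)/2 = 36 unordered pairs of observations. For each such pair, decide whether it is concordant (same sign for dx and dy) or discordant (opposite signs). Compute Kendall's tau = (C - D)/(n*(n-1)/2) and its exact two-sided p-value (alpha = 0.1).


Step 1: Enumerate the 36 unordered pairs (i,j) with i<j and classify each by sign(x_j-x_i) * sign(y_j-y_i).
  (1,2):dx=-2,dy=-7->C; (1,3):dx=+2,dy=-3->D; (1,4):dx=+4,dy=-4->D; (1,5):dx=-8,dy=+1->D
  (1,6):dx=-7,dy=-11->C; (1,7):dx=-6,dy=-13->C; (1,8):dx=+1,dy=+4->C; (1,9):dx=-3,dy=-8->C
  (2,3):dx=+4,dy=+4->C; (2,4):dx=+6,dy=+3->C; (2,5):dx=-6,dy=+8->D; (2,6):dx=-5,dy=-4->C
  (2,7):dx=-4,dy=-6->C; (2,8):dx=+3,dy=+11->C; (2,9):dx=-1,dy=-1->C; (3,4):dx=+2,dy=-1->D
  (3,5):dx=-10,dy=+4->D; (3,6):dx=-9,dy=-8->C; (3,7):dx=-8,dy=-10->C; (3,8):dx=-1,dy=+7->D
  (3,9):dx=-5,dy=-5->C; (4,5):dx=-12,dy=+5->D; (4,6):dx=-11,dy=-7->C; (4,7):dx=-10,dy=-9->C
  (4,8):dx=-3,dy=+8->D; (4,9):dx=-7,dy=-4->C; (5,6):dx=+1,dy=-12->D; (5,7):dx=+2,dy=-14->D
  (5,8):dx=+9,dy=+3->C; (5,9):dx=+5,dy=-9->D; (6,7):dx=+1,dy=-2->D; (6,8):dx=+8,dy=+15->C
  (6,9):dx=+4,dy=+3->C; (7,8):dx=+7,dy=+17->C; (7,9):dx=+3,dy=+5->C; (8,9):dx=-4,dy=-12->C
Step 2: C = 23, D = 13, total pairs = 36.
Step 3: tau = (C - D)/(n(n-1)/2) = (23 - 13)/36 = 0.277778.
Step 4: Exact two-sided p-value (enumerate n! = 362880 permutations of y under H0): p = 0.358488.
Step 5: alpha = 0.1. fail to reject H0.

tau_b = 0.2778 (C=23, D=13), p = 0.358488, fail to reject H0.


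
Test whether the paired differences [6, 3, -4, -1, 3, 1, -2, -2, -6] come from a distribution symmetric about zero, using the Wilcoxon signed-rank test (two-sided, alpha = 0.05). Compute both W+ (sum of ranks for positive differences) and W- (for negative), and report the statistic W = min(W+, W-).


Step 1: Drop any zero differences (none here) and take |d_i|.
|d| = [6, 3, 4, 1, 3, 1, 2, 2, 6]
Step 2: Midrank |d_i| (ties get averaged ranks).
ranks: |6|->8.5, |3|->5.5, |4|->7, |1|->1.5, |3|->5.5, |1|->1.5, |2|->3.5, |2|->3.5, |6|->8.5
Step 3: Attach original signs; sum ranks with positive sign and with negative sign.
W+ = 8.5 + 5.5 + 5.5 + 1.5 = 21
W- = 7 + 1.5 + 3.5 + 3.5 + 8.5 = 24
(Check: W+ + W- = 45 should equal n(n+1)/2 = 45.)
Step 4: Test statistic W = min(W+, W-) = 21.
Step 5: Ties in |d|, so use the tie-corrected normal approximation.
        E[W] = n(n+1)/4 = 9*10/4 = 22.5.
        Tie groups: |d|=1 (t=2), |d|=2 (t=2), |d|=3 (t=2), |d|=6 (t=2); sum(t^3 - t) = 24.
        Var[W] = n(n+1)(2n+1)/24 - sum(t^3-t)/48 = 1710/24 - 24/48 = 70.75.
        z = (W - E[W]) / sqrt(Var[W]) = (21 - 22.5) / 8.4113 = -0.1783.
        Two-sided p = 2*Phi(z) = 0.858463.
Step 6: alpha = 0.05. fail to reject H0.

W+ = 21, W- = 24, W = min = 21, p = 0.858463, fail to reject H0.


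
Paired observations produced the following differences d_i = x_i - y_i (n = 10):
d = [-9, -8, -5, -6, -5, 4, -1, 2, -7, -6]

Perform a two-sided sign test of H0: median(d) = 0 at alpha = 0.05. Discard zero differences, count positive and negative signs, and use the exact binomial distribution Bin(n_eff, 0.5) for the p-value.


Step 1: Discard zero differences. Original n = 10; n_eff = number of nonzero differences = 10.
Nonzero differences (with sign): -9, -8, -5, -6, -5, +4, -1, +2, -7, -6
Step 2: Count signs: positive = 2, negative = 8.
Step 3: Under H0: P(positive) = 0.5, so the number of positives S ~ Bin(10, 0.5).
Step 4: Two-sided exact p-value = sum of Bin(10,0.5) probabilities at or below the observed probability = 0.109375.
Step 5: alpha = 0.05. fail to reject H0.

n_eff = 10, pos = 2, neg = 8, p = 0.109375, fail to reject H0.


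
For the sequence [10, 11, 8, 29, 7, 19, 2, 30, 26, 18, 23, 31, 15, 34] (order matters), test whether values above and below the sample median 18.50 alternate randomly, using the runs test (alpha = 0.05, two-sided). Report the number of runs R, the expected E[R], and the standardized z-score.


Step 1: Compute median = 18.50; label A = above, B = below.
Labels in order: BBBABABAABAABA  (n_A = 7, n_B = 7)
Step 2: Count runs R = 10.
Step 3: Under H0 (random ordering), E[R] = 2*n_A*n_B/(n_A+n_B) + 1 = 2*7*7/14 + 1 = 8.0000.
        Var[R] = 2*n_A*n_B*(2*n_A*n_B - n_A - n_B) / ((n_A+n_B)^2 * (n_A+n_B-1)) = 8232/2548 = 3.2308.
        SD[R] = 1.7974.
Step 4: Continuity-corrected z = (R - 0.5 - E[R]) / SD[R] = (10 - 0.5 - 8.0000) / 1.7974 = 0.8345.
Step 5: Two-sided p-value via normal approximation = 2*(1 - Phi(|z|)) = 0.403986.
Step 6: alpha = 0.05. fail to reject H0.

R = 10, z = 0.8345, p = 0.403986, fail to reject H0.


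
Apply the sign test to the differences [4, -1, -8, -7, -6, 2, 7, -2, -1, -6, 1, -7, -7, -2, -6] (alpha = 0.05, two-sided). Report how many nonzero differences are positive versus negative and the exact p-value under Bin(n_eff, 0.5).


Step 1: Discard zero differences. Original n = 15; n_eff = number of nonzero differences = 15.
Nonzero differences (with sign): +4, -1, -8, -7, -6, +2, +7, -2, -1, -6, +1, -7, -7, -2, -6
Step 2: Count signs: positive = 4, negative = 11.
Step 3: Under H0: P(positive) = 0.5, so the number of positives S ~ Bin(15, 0.5).
Step 4: Two-sided exact p-value = sum of Bin(15,0.5) probabilities at or below the observed probability = 0.118469.
Step 5: alpha = 0.05. fail to reject H0.

n_eff = 15, pos = 4, neg = 11, p = 0.118469, fail to reject H0.


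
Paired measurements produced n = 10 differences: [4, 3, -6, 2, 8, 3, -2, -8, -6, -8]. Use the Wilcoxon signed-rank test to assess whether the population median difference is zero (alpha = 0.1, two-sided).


Step 1: Drop any zero differences (none here) and take |d_i|.
|d| = [4, 3, 6, 2, 8, 3, 2, 8, 6, 8]
Step 2: Midrank |d_i| (ties get averaged ranks).
ranks: |4|->5, |3|->3.5, |6|->6.5, |2|->1.5, |8|->9, |3|->3.5, |2|->1.5, |8|->9, |6|->6.5, |8|->9
Step 3: Attach original signs; sum ranks with positive sign and with negative sign.
W+ = 5 + 3.5 + 1.5 + 9 + 3.5 = 22.5
W- = 6.5 + 1.5 + 9 + 6.5 + 9 = 32.5
(Check: W+ + W- = 55 should equal n(n+1)/2 = 55.)
Step 4: Test statistic W = min(W+, W-) = 22.5.
Step 5: Ties in |d|, so use the tie-corrected normal approximation.
        E[W] = n(n+1)/4 = 10*11/4 = 27.5.
        Tie groups: |d|=2 (t=2), |d|=3 (t=2), |d|=6 (t=2), |d|=8 (t=3); sum(t^3 - t) = 42.
        Var[W] = n(n+1)(2n+1)/24 - sum(t^3-t)/48 = 2310/24 - 42/48 = 95.375.
        z = (W - E[W]) / sqrt(Var[W]) = (22.5 - 27.5) / 9.7660 = -0.5120.
        Two-sided p = 2*Phi(z) = 0.608665.
Step 6: alpha = 0.1. fail to reject H0.

W+ = 22.5, W- = 32.5, W = min = 22.5, p = 0.608665, fail to reject H0.


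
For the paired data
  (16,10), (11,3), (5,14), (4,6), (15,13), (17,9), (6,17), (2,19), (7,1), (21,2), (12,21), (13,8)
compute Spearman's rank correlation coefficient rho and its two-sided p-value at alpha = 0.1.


Step 1: Rank x and y separately (midranks; no ties here).
rank(x): 16->10, 11->6, 5->3, 4->2, 15->9, 17->11, 6->4, 2->1, 7->5, 21->12, 12->7, 13->8
rank(y): 10->7, 3->3, 14->9, 6->4, 13->8, 9->6, 17->10, 19->11, 1->1, 2->2, 21->12, 8->5
Step 2: d_i = R_x(i) - R_y(i); compute d_i^2.
  (10-7)^2=9, (6-3)^2=9, (3-9)^2=36, (2-4)^2=4, (9-8)^2=1, (11-6)^2=25, (4-10)^2=36, (1-11)^2=100, (5-1)^2=16, (12-2)^2=100, (7-12)^2=25, (8-5)^2=9
sum(d^2) = 370.
Step 3: rho = 1 - 6*370 / (12*(12^2 - 1)) = 1 - 2220/1716 = -0.293706.
Step 4: Under H0, t = rho * sqrt((n-2)/(1-rho^2)) = -0.9716 ~ t(10).
Step 5: Two-sided p-value from the t-distribution with 10 df = 0.354148.
Step 6: alpha = 0.1. fail to reject H0.

rho = -0.2937, p = 0.354148, fail to reject H0 at alpha = 0.1.


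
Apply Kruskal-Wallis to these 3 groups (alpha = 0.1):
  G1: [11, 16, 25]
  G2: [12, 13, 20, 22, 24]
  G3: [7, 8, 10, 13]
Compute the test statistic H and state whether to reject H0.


Step 1: Combine all N = 12 observations and assign midranks.
sorted (value, group, rank): (7,G3,1), (8,G3,2), (10,G3,3), (11,G1,4), (12,G2,5), (13,G2,6.5), (13,G3,6.5), (16,G1,8), (20,G2,9), (22,G2,10), (24,G2,11), (25,G1,12)
Step 2: Sum ranks within each group.
R_1 = 24 (n_1 = 3)
R_2 = 41.5 (n_2 = 5)
R_3 = 12.5 (n_3 = 4)
Step 3: H = 12/(N(N+1)) * sum(R_i^2/n_i) - 3(N+1)
     = 12/(12*13) * (24^2/3 + 41.5^2/5 + 12.5^2/4) - 3*13
     = 0.076923 * 575.513 - 39
     = 5.270192.
Step 4: Ties present; correction factor C = 1 - 6/(12^3 - 12) = 0.996503. Corrected H = 5.270192 / 0.996503 = 5.288684.
Step 5: Under H0, H ~ chi^2(2); p-value = 0.071052.
Step 6: alpha = 0.1. reject H0.

H = 5.2887, df = 2, p = 0.071052, reject H0.


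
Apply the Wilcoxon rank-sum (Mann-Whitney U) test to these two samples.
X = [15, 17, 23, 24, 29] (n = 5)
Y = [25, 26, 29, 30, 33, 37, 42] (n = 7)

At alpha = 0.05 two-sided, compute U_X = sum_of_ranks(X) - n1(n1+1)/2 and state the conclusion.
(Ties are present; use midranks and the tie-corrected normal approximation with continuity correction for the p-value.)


Step 1: Combine and sort all 12 observations; assign midranks.
sorted (value, group): (15,X), (17,X), (23,X), (24,X), (25,Y), (26,Y), (29,X), (29,Y), (30,Y), (33,Y), (37,Y), (42,Y)
ranks: 15->1, 17->2, 23->3, 24->4, 25->5, 26->6, 29->7.5, 29->7.5, 30->9, 33->10, 37->11, 42->12
Step 2: Rank sum for X: R1 = 1 + 2 + 3 + 4 + 7.5 = 17.5.
Step 3: U_X = R1 - n1(n1+1)/2 = 17.5 - 5*6/2 = 17.5 - 15 = 2.5.
       U_Y = n1*n2 - U_X = 35 - 2.5 = 32.5.
Step 4: Ties are present, so use the tie-corrected normal approximation (with continuity correction) for the p-value.
Step 5: p-value = 0.018328; compare to alpha = 0.05. reject H0.

U_X = 2.5, p = 0.018328, reject H0 at alpha = 0.05.


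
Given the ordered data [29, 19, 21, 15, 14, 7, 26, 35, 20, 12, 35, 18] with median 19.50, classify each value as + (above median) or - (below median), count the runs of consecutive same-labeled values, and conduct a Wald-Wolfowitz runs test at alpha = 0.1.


Step 1: Compute median = 19.50; label A = above, B = below.
Labels in order: ABABBBAAABAB  (n_A = 6, n_B = 6)
Step 2: Count runs R = 8.
Step 3: Under H0 (random ordering), E[R] = 2*n_A*n_B/(n_A+n_B) + 1 = 2*6*6/12 + 1 = 7.0000.
        Var[R] = 2*n_A*n_B*(2*n_A*n_B - n_A - n_B) / ((n_A+n_B)^2 * (n_A+n_B-1)) = 4320/1584 = 2.7273.
        SD[R] = 1.6514.
Step 4: Continuity-corrected z = (R - 0.5 - E[R]) / SD[R] = (8 - 0.5 - 7.0000) / 1.6514 = 0.3028.
Step 5: Two-sided p-value via normal approximation = 2*(1 - Phi(|z|)) = 0.762069.
Step 6: alpha = 0.1. fail to reject H0.

R = 8, z = 0.3028, p = 0.762069, fail to reject H0.


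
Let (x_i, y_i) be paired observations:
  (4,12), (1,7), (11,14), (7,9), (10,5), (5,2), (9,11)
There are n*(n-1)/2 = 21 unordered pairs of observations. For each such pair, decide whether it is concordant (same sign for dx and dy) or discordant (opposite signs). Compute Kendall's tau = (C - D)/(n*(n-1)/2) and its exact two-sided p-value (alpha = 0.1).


Step 1: Enumerate the 21 unordered pairs (i,j) with i<j and classify each by sign(x_j-x_i) * sign(y_j-y_i).
  (1,2):dx=-3,dy=-5->C; (1,3):dx=+7,dy=+2->C; (1,4):dx=+3,dy=-3->D; (1,5):dx=+6,dy=-7->D
  (1,6):dx=+1,dy=-10->D; (1,7):dx=+5,dy=-1->D; (2,3):dx=+10,dy=+7->C; (2,4):dx=+6,dy=+2->C
  (2,5):dx=+9,dy=-2->D; (2,6):dx=+4,dy=-5->D; (2,7):dx=+8,dy=+4->C; (3,4):dx=-4,dy=-5->C
  (3,5):dx=-1,dy=-9->C; (3,6):dx=-6,dy=-12->C; (3,7):dx=-2,dy=-3->C; (4,5):dx=+3,dy=-4->D
  (4,6):dx=-2,dy=-7->C; (4,7):dx=+2,dy=+2->C; (5,6):dx=-5,dy=-3->C; (5,7):dx=-1,dy=+6->D
  (6,7):dx=+4,dy=+9->C
Step 2: C = 13, D = 8, total pairs = 21.
Step 3: tau = (C - D)/(n(n-1)/2) = (13 - 8)/21 = 0.238095.
Step 4: Exact two-sided p-value (enumerate n! = 5040 permutations of y under H0): p = 0.561905.
Step 5: alpha = 0.1. fail to reject H0.

tau_b = 0.2381 (C=13, D=8), p = 0.561905, fail to reject H0.


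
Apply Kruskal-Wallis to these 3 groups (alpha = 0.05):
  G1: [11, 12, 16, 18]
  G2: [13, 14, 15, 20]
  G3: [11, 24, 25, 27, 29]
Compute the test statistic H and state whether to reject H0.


Step 1: Combine all N = 13 observations and assign midranks.
sorted (value, group, rank): (11,G1,1.5), (11,G3,1.5), (12,G1,3), (13,G2,4), (14,G2,5), (15,G2,6), (16,G1,7), (18,G1,8), (20,G2,9), (24,G3,10), (25,G3,11), (27,G3,12), (29,G3,13)
Step 2: Sum ranks within each group.
R_1 = 19.5 (n_1 = 4)
R_2 = 24 (n_2 = 4)
R_3 = 47.5 (n_3 = 5)
Step 3: H = 12/(N(N+1)) * sum(R_i^2/n_i) - 3(N+1)
     = 12/(13*14) * (19.5^2/4 + 24^2/4 + 47.5^2/5) - 3*14
     = 0.065934 * 690.312 - 42
     = 3.515110.
Step 4: Ties present; correction factor C = 1 - 6/(13^3 - 13) = 0.997253. Corrected H = 3.515110 / 0.997253 = 3.524793.
Step 5: Under H0, H ~ chi^2(2); p-value = 0.171633.
Step 6: alpha = 0.05. fail to reject H0.

H = 3.5248, df = 2, p = 0.171633, fail to reject H0.


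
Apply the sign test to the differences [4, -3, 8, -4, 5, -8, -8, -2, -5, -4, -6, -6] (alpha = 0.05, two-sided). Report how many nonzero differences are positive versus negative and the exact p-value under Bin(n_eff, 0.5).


Step 1: Discard zero differences. Original n = 12; n_eff = number of nonzero differences = 12.
Nonzero differences (with sign): +4, -3, +8, -4, +5, -8, -8, -2, -5, -4, -6, -6
Step 2: Count signs: positive = 3, negative = 9.
Step 3: Under H0: P(positive) = 0.5, so the number of positives S ~ Bin(12, 0.5).
Step 4: Two-sided exact p-value = sum of Bin(12,0.5) probabilities at or below the observed probability = 0.145996.
Step 5: alpha = 0.05. fail to reject H0.

n_eff = 12, pos = 3, neg = 9, p = 0.145996, fail to reject H0.


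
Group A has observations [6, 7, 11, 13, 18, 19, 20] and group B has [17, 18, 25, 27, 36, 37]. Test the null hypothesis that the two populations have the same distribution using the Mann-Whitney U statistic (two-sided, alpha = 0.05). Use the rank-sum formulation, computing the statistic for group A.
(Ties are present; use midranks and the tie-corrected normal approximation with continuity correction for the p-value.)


Step 1: Combine and sort all 13 observations; assign midranks.
sorted (value, group): (6,X), (7,X), (11,X), (13,X), (17,Y), (18,X), (18,Y), (19,X), (20,X), (25,Y), (27,Y), (36,Y), (37,Y)
ranks: 6->1, 7->2, 11->3, 13->4, 17->5, 18->6.5, 18->6.5, 19->8, 20->9, 25->10, 27->11, 36->12, 37->13
Step 2: Rank sum for X: R1 = 1 + 2 + 3 + 4 + 6.5 + 8 + 9 = 33.5.
Step 3: U_X = R1 - n1(n1+1)/2 = 33.5 - 7*8/2 = 33.5 - 28 = 5.5.
       U_Y = n1*n2 - U_X = 42 - 5.5 = 36.5.
Step 4: Ties are present, so use the tie-corrected normal approximation (with continuity correction) for the p-value.
Step 5: p-value = 0.031888; compare to alpha = 0.05. reject H0.

U_X = 5.5, p = 0.031888, reject H0 at alpha = 0.05.


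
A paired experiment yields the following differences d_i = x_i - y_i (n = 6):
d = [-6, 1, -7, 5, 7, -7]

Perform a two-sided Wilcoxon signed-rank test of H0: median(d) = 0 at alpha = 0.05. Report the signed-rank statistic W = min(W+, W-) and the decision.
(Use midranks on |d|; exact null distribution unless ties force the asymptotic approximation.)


Step 1: Drop any zero differences (none here) and take |d_i|.
|d| = [6, 1, 7, 5, 7, 7]
Step 2: Midrank |d_i| (ties get averaged ranks).
ranks: |6|->3, |1|->1, |7|->5, |5|->2, |7|->5, |7|->5
Step 3: Attach original signs; sum ranks with positive sign and with negative sign.
W+ = 1 + 2 + 5 = 8
W- = 3 + 5 + 5 = 13
(Check: W+ + W- = 21 should equal n(n+1)/2 = 21.)
Step 4: Test statistic W = min(W+, W-) = 8.
Step 5: Ties in |d|, so use the tie-corrected normal approximation.
        E[W] = n(n+1)/4 = 6*7/4 = 10.5.
        Tie groups: |d|=7 (t=3); sum(t^3 - t) = 24.
        Var[W] = n(n+1)(2n+1)/24 - sum(t^3-t)/48 = 546/24 - 24/48 = 22.25.
        z = (W - E[W]) / sqrt(Var[W]) = (8 - 10.5) / 4.7170 = -0.5300.
        Two-sided p = 2*Phi(z) = 0.596113.
Step 6: alpha = 0.05. fail to reject H0.

W+ = 8, W- = 13, W = min = 8, p = 0.596113, fail to reject H0.


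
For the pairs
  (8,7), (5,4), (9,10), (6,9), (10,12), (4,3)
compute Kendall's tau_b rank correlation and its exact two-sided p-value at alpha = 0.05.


Step 1: Enumerate the 15 unordered pairs (i,j) with i<j and classify each by sign(x_j-x_i) * sign(y_j-y_i).
  (1,2):dx=-3,dy=-3->C; (1,3):dx=+1,dy=+3->C; (1,4):dx=-2,dy=+2->D; (1,5):dx=+2,dy=+5->C
  (1,6):dx=-4,dy=-4->C; (2,3):dx=+4,dy=+6->C; (2,4):dx=+1,dy=+5->C; (2,5):dx=+5,dy=+8->C
  (2,6):dx=-1,dy=-1->C; (3,4):dx=-3,dy=-1->C; (3,5):dx=+1,dy=+2->C; (3,6):dx=-5,dy=-7->C
  (4,5):dx=+4,dy=+3->C; (4,6):dx=-2,dy=-6->C; (5,6):dx=-6,dy=-9->C
Step 2: C = 14, D = 1, total pairs = 15.
Step 3: tau = (C - D)/(n(n-1)/2) = (14 - 1)/15 = 0.866667.
Step 4: Exact two-sided p-value (enumerate n! = 720 permutations of y under H0): p = 0.016667.
Step 5: alpha = 0.05. reject H0.

tau_b = 0.8667 (C=14, D=1), p = 0.016667, reject H0.


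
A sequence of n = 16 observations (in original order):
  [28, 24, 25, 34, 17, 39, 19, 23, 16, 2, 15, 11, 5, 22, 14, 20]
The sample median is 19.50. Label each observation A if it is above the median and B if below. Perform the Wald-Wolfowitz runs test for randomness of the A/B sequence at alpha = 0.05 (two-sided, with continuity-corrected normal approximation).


Step 1: Compute median = 19.50; label A = above, B = below.
Labels in order: AAAABABABBBBBABA  (n_A = 8, n_B = 8)
Step 2: Count runs R = 9.
Step 3: Under H0 (random ordering), E[R] = 2*n_A*n_B/(n_A+n_B) + 1 = 2*8*8/16 + 1 = 9.0000.
        Var[R] = 2*n_A*n_B*(2*n_A*n_B - n_A - n_B) / ((n_A+n_B)^2 * (n_A+n_B-1)) = 14336/3840 = 3.7333.
        SD[R] = 1.9322.
Step 4: R = E[R], so z = 0 with no continuity correction.
Step 5: Two-sided p-value via normal approximation = 2*(1 - Phi(|z|)) = 1.000000.
Step 6: alpha = 0.05. fail to reject H0.

R = 9, z = 0.0000, p = 1.000000, fail to reject H0.


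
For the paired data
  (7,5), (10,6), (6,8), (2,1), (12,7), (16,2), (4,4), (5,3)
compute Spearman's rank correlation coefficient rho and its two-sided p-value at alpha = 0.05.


Step 1: Rank x and y separately (midranks; no ties here).
rank(x): 7->5, 10->6, 6->4, 2->1, 12->7, 16->8, 4->2, 5->3
rank(y): 5->5, 6->6, 8->8, 1->1, 7->7, 2->2, 4->4, 3->3
Step 2: d_i = R_x(i) - R_y(i); compute d_i^2.
  (5-5)^2=0, (6-6)^2=0, (4-8)^2=16, (1-1)^2=0, (7-7)^2=0, (8-2)^2=36, (2-4)^2=4, (3-3)^2=0
sum(d^2) = 56.
Step 3: rho = 1 - 6*56 / (8*(8^2 - 1)) = 1 - 336/504 = 0.333333.
Step 4: Under H0, t = rho * sqrt((n-2)/(1-rho^2)) = 0.8660 ~ t(6).
Step 5: Two-sided p-value from the t-distribution with 6 df = 0.419753.
Step 6: alpha = 0.05. fail to reject H0.

rho = 0.3333, p = 0.419753, fail to reject H0 at alpha = 0.05.


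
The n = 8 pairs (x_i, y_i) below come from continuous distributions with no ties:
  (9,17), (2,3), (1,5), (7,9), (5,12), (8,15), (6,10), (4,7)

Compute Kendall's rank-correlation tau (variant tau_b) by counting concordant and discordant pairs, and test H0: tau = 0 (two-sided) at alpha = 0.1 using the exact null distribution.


Step 1: Enumerate the 28 unordered pairs (i,j) with i<j and classify each by sign(x_j-x_i) * sign(y_j-y_i).
  (1,2):dx=-7,dy=-14->C; (1,3):dx=-8,dy=-12->C; (1,4):dx=-2,dy=-8->C; (1,5):dx=-4,dy=-5->C
  (1,6):dx=-1,dy=-2->C; (1,7):dx=-3,dy=-7->C; (1,8):dx=-5,dy=-10->C; (2,3):dx=-1,dy=+2->D
  (2,4):dx=+5,dy=+6->C; (2,5):dx=+3,dy=+9->C; (2,6):dx=+6,dy=+12->C; (2,7):dx=+4,dy=+7->C
  (2,8):dx=+2,dy=+4->C; (3,4):dx=+6,dy=+4->C; (3,5):dx=+4,dy=+7->C; (3,6):dx=+7,dy=+10->C
  (3,7):dx=+5,dy=+5->C; (3,8):dx=+3,dy=+2->C; (4,5):dx=-2,dy=+3->D; (4,6):dx=+1,dy=+6->C
  (4,7):dx=-1,dy=+1->D; (4,8):dx=-3,dy=-2->C; (5,6):dx=+3,dy=+3->C; (5,7):dx=+1,dy=-2->D
  (5,8):dx=-1,dy=-5->C; (6,7):dx=-2,dy=-5->C; (6,8):dx=-4,dy=-8->C; (7,8):dx=-2,dy=-3->C
Step 2: C = 24, D = 4, total pairs = 28.
Step 3: tau = (C - D)/(n(n-1)/2) = (24 - 4)/28 = 0.714286.
Step 4: Exact two-sided p-value (enumerate n! = 40320 permutations of y under H0): p = 0.014137.
Step 5: alpha = 0.1. reject H0.

tau_b = 0.7143 (C=24, D=4), p = 0.014137, reject H0.


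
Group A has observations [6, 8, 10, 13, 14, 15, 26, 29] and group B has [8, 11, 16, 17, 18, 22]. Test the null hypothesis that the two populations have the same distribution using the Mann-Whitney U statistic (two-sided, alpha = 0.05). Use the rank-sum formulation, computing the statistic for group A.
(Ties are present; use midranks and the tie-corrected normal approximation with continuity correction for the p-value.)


Step 1: Combine and sort all 14 observations; assign midranks.
sorted (value, group): (6,X), (8,X), (8,Y), (10,X), (11,Y), (13,X), (14,X), (15,X), (16,Y), (17,Y), (18,Y), (22,Y), (26,X), (29,X)
ranks: 6->1, 8->2.5, 8->2.5, 10->4, 11->5, 13->6, 14->7, 15->8, 16->9, 17->10, 18->11, 22->12, 26->13, 29->14
Step 2: Rank sum for X: R1 = 1 + 2.5 + 4 + 6 + 7 + 8 + 13 + 14 = 55.5.
Step 3: U_X = R1 - n1(n1+1)/2 = 55.5 - 8*9/2 = 55.5 - 36 = 19.5.
       U_Y = n1*n2 - U_X = 48 - 19.5 = 28.5.
Step 4: Ties are present, so use the tie-corrected normal approximation (with continuity correction) for the p-value.
Step 5: p-value = 0.605180; compare to alpha = 0.05. fail to reject H0.

U_X = 19.5, p = 0.605180, fail to reject H0 at alpha = 0.05.


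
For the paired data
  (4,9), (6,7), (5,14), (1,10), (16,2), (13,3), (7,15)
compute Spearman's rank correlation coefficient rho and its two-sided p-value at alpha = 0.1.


Step 1: Rank x and y separately (midranks; no ties here).
rank(x): 4->2, 6->4, 5->3, 1->1, 16->7, 13->6, 7->5
rank(y): 9->4, 7->3, 14->6, 10->5, 2->1, 3->2, 15->7
Step 2: d_i = R_x(i) - R_y(i); compute d_i^2.
  (2-4)^2=4, (4-3)^2=1, (3-6)^2=9, (1-5)^2=16, (7-1)^2=36, (6-2)^2=16, (5-7)^2=4
sum(d^2) = 86.
Step 3: rho = 1 - 6*86 / (7*(7^2 - 1)) = 1 - 516/336 = -0.535714.
Step 4: Under H0, t = rho * sqrt((n-2)/(1-rho^2)) = -1.4186 ~ t(5).
Step 5: Two-sided p-value from the t-distribution with 5 df = 0.215217.
Step 6: alpha = 0.1. fail to reject H0.

rho = -0.5357, p = 0.215217, fail to reject H0 at alpha = 0.1.


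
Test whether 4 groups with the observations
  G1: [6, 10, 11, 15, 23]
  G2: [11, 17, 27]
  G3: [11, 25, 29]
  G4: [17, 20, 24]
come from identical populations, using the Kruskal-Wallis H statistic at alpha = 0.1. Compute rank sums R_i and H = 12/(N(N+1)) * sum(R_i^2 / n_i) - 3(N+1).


Step 1: Combine all N = 14 observations and assign midranks.
sorted (value, group, rank): (6,G1,1), (10,G1,2), (11,G1,4), (11,G2,4), (11,G3,4), (15,G1,6), (17,G2,7.5), (17,G4,7.5), (20,G4,9), (23,G1,10), (24,G4,11), (25,G3,12), (27,G2,13), (29,G3,14)
Step 2: Sum ranks within each group.
R_1 = 23 (n_1 = 5)
R_2 = 24.5 (n_2 = 3)
R_3 = 30 (n_3 = 3)
R_4 = 27.5 (n_4 = 3)
Step 3: H = 12/(N(N+1)) * sum(R_i^2/n_i) - 3(N+1)
     = 12/(14*15) * (23^2/5 + 24.5^2/3 + 30^2/3 + 27.5^2/3) - 3*15
     = 0.057143 * 857.967 - 45
     = 4.026667.
Step 4: Ties present; correction factor C = 1 - 30/(14^3 - 14) = 0.989011. Corrected H = 4.026667 / 0.989011 = 4.071407.
Step 5: Under H0, H ~ chi^2(3); p-value = 0.253856.
Step 6: alpha = 0.1. fail to reject H0.

H = 4.0714, df = 3, p = 0.253856, fail to reject H0.


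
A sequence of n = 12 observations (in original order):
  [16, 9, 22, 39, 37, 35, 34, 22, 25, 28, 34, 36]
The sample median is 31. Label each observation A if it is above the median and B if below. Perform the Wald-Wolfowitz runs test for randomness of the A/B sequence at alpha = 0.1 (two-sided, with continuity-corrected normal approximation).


Step 1: Compute median = 31; label A = above, B = below.
Labels in order: BBBAAAABBBAA  (n_A = 6, n_B = 6)
Step 2: Count runs R = 4.
Step 3: Under H0 (random ordering), E[R] = 2*n_A*n_B/(n_A+n_B) + 1 = 2*6*6/12 + 1 = 7.0000.
        Var[R] = 2*n_A*n_B*(2*n_A*n_B - n_A - n_B) / ((n_A+n_B)^2 * (n_A+n_B-1)) = 4320/1584 = 2.7273.
        SD[R] = 1.6514.
Step 4: Continuity-corrected z = (R + 0.5 - E[R]) / SD[R] = (4 + 0.5 - 7.0000) / 1.6514 = -1.5138.
Step 5: Two-sided p-value via normal approximation = 2*(1 - Phi(|z|)) = 0.130070.
Step 6: alpha = 0.1. fail to reject H0.

R = 4, z = -1.5138, p = 0.130070, fail to reject H0.


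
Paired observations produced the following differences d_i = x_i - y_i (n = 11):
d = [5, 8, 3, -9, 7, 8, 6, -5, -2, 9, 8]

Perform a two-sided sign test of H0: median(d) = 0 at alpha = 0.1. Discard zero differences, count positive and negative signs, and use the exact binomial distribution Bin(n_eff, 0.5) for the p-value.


Step 1: Discard zero differences. Original n = 11; n_eff = number of nonzero differences = 11.
Nonzero differences (with sign): +5, +8, +3, -9, +7, +8, +6, -5, -2, +9, +8
Step 2: Count signs: positive = 8, negative = 3.
Step 3: Under H0: P(positive) = 0.5, so the number of positives S ~ Bin(11, 0.5).
Step 4: Two-sided exact p-value = sum of Bin(11,0.5) probabilities at or below the observed probability = 0.226562.
Step 5: alpha = 0.1. fail to reject H0.

n_eff = 11, pos = 8, neg = 3, p = 0.226562, fail to reject H0.


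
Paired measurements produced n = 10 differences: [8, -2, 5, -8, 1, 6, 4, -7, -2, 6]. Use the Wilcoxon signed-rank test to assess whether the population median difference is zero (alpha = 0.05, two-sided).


Step 1: Drop any zero differences (none here) and take |d_i|.
|d| = [8, 2, 5, 8, 1, 6, 4, 7, 2, 6]
Step 2: Midrank |d_i| (ties get averaged ranks).
ranks: |8|->9.5, |2|->2.5, |5|->5, |8|->9.5, |1|->1, |6|->6.5, |4|->4, |7|->8, |2|->2.5, |6|->6.5
Step 3: Attach original signs; sum ranks with positive sign and with negative sign.
W+ = 9.5 + 5 + 1 + 6.5 + 4 + 6.5 = 32.5
W- = 2.5 + 9.5 + 8 + 2.5 = 22.5
(Check: W+ + W- = 55 should equal n(n+1)/2 = 55.)
Step 4: Test statistic W = min(W+, W-) = 22.5.
Step 5: Ties in |d|, so use the tie-corrected normal approximation.
        E[W] = n(n+1)/4 = 10*11/4 = 27.5.
        Tie groups: |d|=2 (t=2), |d|=6 (t=2), |d|=8 (t=2); sum(t^3 - t) = 18.
        Var[W] = n(n+1)(2n+1)/24 - sum(t^3-t)/48 = 2310/24 - 18/48 = 95.875.
        z = (W - E[W]) / sqrt(Var[W]) = (22.5 - 27.5) / 9.7916 = -0.5106.
        Two-sided p = 2*Phi(z) = 0.609601.
Step 6: alpha = 0.05. fail to reject H0.

W+ = 32.5, W- = 22.5, W = min = 22.5, p = 0.609601, fail to reject H0.


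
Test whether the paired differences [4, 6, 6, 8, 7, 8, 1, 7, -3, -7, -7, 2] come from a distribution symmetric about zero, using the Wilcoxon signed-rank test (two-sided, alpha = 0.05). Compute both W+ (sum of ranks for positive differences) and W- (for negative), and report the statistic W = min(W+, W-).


Step 1: Drop any zero differences (none here) and take |d_i|.
|d| = [4, 6, 6, 8, 7, 8, 1, 7, 3, 7, 7, 2]
Step 2: Midrank |d_i| (ties get averaged ranks).
ranks: |4|->4, |6|->5.5, |6|->5.5, |8|->11.5, |7|->8.5, |8|->11.5, |1|->1, |7|->8.5, |3|->3, |7|->8.5, |7|->8.5, |2|->2
Step 3: Attach original signs; sum ranks with positive sign and with negative sign.
W+ = 4 + 5.5 + 5.5 + 11.5 + 8.5 + 11.5 + 1 + 8.5 + 2 = 58
W- = 3 + 8.5 + 8.5 = 20
(Check: W+ + W- = 78 should equal n(n+1)/2 = 78.)
Step 4: Test statistic W = min(W+, W-) = 20.
Step 5: Ties in |d|, so use the tie-corrected normal approximation.
        E[W] = n(n+1)/4 = 12*13/4 = 39.
        Tie groups: |d|=6 (t=2), |d|=7 (t=4), |d|=8 (t=2); sum(t^3 - t) = 72.
        Var[W] = n(n+1)(2n+1)/24 - sum(t^3-t)/48 = 3900/24 - 72/48 = 161.
        z = (W - E[W]) / sqrt(Var[W]) = (20 - 39) / 12.6886 = -1.4974.
        Two-sided p = 2*Phi(z) = 0.134287.
Step 6: alpha = 0.05. fail to reject H0.

W+ = 58, W- = 20, W = min = 20, p = 0.134287, fail to reject H0.


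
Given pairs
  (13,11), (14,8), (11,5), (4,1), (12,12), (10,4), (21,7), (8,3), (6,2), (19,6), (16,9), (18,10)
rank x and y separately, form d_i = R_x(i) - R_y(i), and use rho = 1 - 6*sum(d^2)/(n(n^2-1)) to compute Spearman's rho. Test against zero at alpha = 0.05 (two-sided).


Step 1: Rank x and y separately (midranks; no ties here).
rank(x): 13->7, 14->8, 11->5, 4->1, 12->6, 10->4, 21->12, 8->3, 6->2, 19->11, 16->9, 18->10
rank(y): 11->11, 8->8, 5->5, 1->1, 12->12, 4->4, 7->7, 3->3, 2->2, 6->6, 9->9, 10->10
Step 2: d_i = R_x(i) - R_y(i); compute d_i^2.
  (7-11)^2=16, (8-8)^2=0, (5-5)^2=0, (1-1)^2=0, (6-12)^2=36, (4-4)^2=0, (12-7)^2=25, (3-3)^2=0, (2-2)^2=0, (11-6)^2=25, (9-9)^2=0, (10-10)^2=0
sum(d^2) = 102.
Step 3: rho = 1 - 6*102 / (12*(12^2 - 1)) = 1 - 612/1716 = 0.643357.
Step 4: Under H0, t = rho * sqrt((n-2)/(1-rho^2)) = 2.6575 ~ t(10).
Step 5: Two-sided p-value from the t-distribution with 10 df = 0.024003.
Step 6: alpha = 0.05. reject H0.

rho = 0.6434, p = 0.024003, reject H0 at alpha = 0.05.


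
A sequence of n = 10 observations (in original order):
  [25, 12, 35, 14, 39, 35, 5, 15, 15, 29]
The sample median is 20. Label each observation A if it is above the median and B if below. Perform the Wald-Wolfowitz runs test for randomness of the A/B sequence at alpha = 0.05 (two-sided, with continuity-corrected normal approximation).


Step 1: Compute median = 20; label A = above, B = below.
Labels in order: ABABAABBBA  (n_A = 5, n_B = 5)
Step 2: Count runs R = 7.
Step 3: Under H0 (random ordering), E[R] = 2*n_A*n_B/(n_A+n_B) + 1 = 2*5*5/10 + 1 = 6.0000.
        Var[R] = 2*n_A*n_B*(2*n_A*n_B - n_A - n_B) / ((n_A+n_B)^2 * (n_A+n_B-1)) = 2000/900 = 2.2222.
        SD[R] = 1.4907.
Step 4: Continuity-corrected z = (R - 0.5 - E[R]) / SD[R] = (7 - 0.5 - 6.0000) / 1.4907 = 0.3354.
Step 5: Two-sided p-value via normal approximation = 2*(1 - Phi(|z|)) = 0.737316.
Step 6: alpha = 0.05. fail to reject H0.

R = 7, z = 0.3354, p = 0.737316, fail to reject H0.


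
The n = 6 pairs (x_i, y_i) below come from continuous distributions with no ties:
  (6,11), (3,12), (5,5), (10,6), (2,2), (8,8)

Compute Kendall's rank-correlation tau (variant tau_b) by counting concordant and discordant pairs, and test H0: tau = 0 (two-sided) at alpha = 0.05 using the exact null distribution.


Step 1: Enumerate the 15 unordered pairs (i,j) with i<j and classify each by sign(x_j-x_i) * sign(y_j-y_i).
  (1,2):dx=-3,dy=+1->D; (1,3):dx=-1,dy=-6->C; (1,4):dx=+4,dy=-5->D; (1,5):dx=-4,dy=-9->C
  (1,6):dx=+2,dy=-3->D; (2,3):dx=+2,dy=-7->D; (2,4):dx=+7,dy=-6->D; (2,5):dx=-1,dy=-10->C
  (2,6):dx=+5,dy=-4->D; (3,4):dx=+5,dy=+1->C; (3,5):dx=-3,dy=-3->C; (3,6):dx=+3,dy=+3->C
  (4,5):dx=-8,dy=-4->C; (4,6):dx=-2,dy=+2->D; (5,6):dx=+6,dy=+6->C
Step 2: C = 8, D = 7, total pairs = 15.
Step 3: tau = (C - D)/(n(n-1)/2) = (8 - 7)/15 = 0.066667.
Step 4: Exact two-sided p-value (enumerate n! = 720 permutations of y under H0): p = 1.000000.
Step 5: alpha = 0.05. fail to reject H0.

tau_b = 0.0667 (C=8, D=7), p = 1.000000, fail to reject H0.


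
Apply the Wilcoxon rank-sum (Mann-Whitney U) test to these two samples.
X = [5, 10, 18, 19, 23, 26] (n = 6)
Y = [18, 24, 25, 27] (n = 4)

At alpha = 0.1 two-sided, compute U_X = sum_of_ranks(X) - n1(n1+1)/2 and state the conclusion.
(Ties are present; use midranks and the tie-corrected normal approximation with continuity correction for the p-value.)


Step 1: Combine and sort all 10 observations; assign midranks.
sorted (value, group): (5,X), (10,X), (18,X), (18,Y), (19,X), (23,X), (24,Y), (25,Y), (26,X), (27,Y)
ranks: 5->1, 10->2, 18->3.5, 18->3.5, 19->5, 23->6, 24->7, 25->8, 26->9, 27->10
Step 2: Rank sum for X: R1 = 1 + 2 + 3.5 + 5 + 6 + 9 = 26.5.
Step 3: U_X = R1 - n1(n1+1)/2 = 26.5 - 6*7/2 = 26.5 - 21 = 5.5.
       U_Y = n1*n2 - U_X = 24 - 5.5 = 18.5.
Step 4: Ties are present, so use the tie-corrected normal approximation (with continuity correction) for the p-value.
Step 5: p-value = 0.199458; compare to alpha = 0.1. fail to reject H0.

U_X = 5.5, p = 0.199458, fail to reject H0 at alpha = 0.1.


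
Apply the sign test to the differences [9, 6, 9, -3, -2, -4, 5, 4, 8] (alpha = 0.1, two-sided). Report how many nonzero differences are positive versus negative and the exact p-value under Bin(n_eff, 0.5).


Step 1: Discard zero differences. Original n = 9; n_eff = number of nonzero differences = 9.
Nonzero differences (with sign): +9, +6, +9, -3, -2, -4, +5, +4, +8
Step 2: Count signs: positive = 6, negative = 3.
Step 3: Under H0: P(positive) = 0.5, so the number of positives S ~ Bin(9, 0.5).
Step 4: Two-sided exact p-value = sum of Bin(9,0.5) probabilities at or below the observed probability = 0.507812.
Step 5: alpha = 0.1. fail to reject H0.

n_eff = 9, pos = 6, neg = 3, p = 0.507812, fail to reject H0.


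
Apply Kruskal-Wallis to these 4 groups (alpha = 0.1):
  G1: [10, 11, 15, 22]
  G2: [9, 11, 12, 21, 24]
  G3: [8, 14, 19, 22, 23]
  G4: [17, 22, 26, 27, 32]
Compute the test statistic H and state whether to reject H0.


Step 1: Combine all N = 19 observations and assign midranks.
sorted (value, group, rank): (8,G3,1), (9,G2,2), (10,G1,3), (11,G1,4.5), (11,G2,4.5), (12,G2,6), (14,G3,7), (15,G1,8), (17,G4,9), (19,G3,10), (21,G2,11), (22,G1,13), (22,G3,13), (22,G4,13), (23,G3,15), (24,G2,16), (26,G4,17), (27,G4,18), (32,G4,19)
Step 2: Sum ranks within each group.
R_1 = 28.5 (n_1 = 4)
R_2 = 39.5 (n_2 = 5)
R_3 = 46 (n_3 = 5)
R_4 = 76 (n_4 = 5)
Step 3: H = 12/(N(N+1)) * sum(R_i^2/n_i) - 3(N+1)
     = 12/(19*20) * (28.5^2/4 + 39.5^2/5 + 46^2/5 + 76^2/5) - 3*20
     = 0.031579 * 2093.51 - 60
     = 6.110921.
Step 4: Ties present; correction factor C = 1 - 30/(19^3 - 19) = 0.995614. Corrected H = 6.110921 / 0.995614 = 6.137841.
Step 5: Under H0, H ~ chi^2(3); p-value = 0.105093.
Step 6: alpha = 0.1. fail to reject H0.

H = 6.1378, df = 3, p = 0.105093, fail to reject H0.
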